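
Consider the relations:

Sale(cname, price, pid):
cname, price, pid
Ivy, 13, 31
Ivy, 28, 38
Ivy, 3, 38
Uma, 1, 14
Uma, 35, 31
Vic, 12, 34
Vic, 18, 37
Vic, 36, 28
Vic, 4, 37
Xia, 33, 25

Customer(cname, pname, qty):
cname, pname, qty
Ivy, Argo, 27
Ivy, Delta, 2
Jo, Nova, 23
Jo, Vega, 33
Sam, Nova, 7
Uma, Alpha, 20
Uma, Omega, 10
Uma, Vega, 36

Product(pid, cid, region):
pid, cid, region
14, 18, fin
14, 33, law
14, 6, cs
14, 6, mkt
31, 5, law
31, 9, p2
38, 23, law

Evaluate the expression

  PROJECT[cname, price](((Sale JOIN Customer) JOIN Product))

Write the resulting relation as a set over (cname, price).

Sale ⋈ Customer (natural join on cname): {(Ivy, 13, 31, Argo, 27), (Ivy, 13, 31, Delta, 2), (Ivy, 28, 38, Argo, 27), (Ivy, 28, 38, Delta, 2), (Ivy, 3, 38, Argo, 27), (Ivy, 3, 38, Delta, 2), (Uma, 1, 14, Alpha, 20), (Uma, 1, 14, Omega, 10), (Uma, 1, 14, Vega, 36), (Uma, 35, 31, Alpha, 20), (Uma, 35, 31, Omega, 10), (Uma, 35, 31, Vega, 36)}
(Sale JOIN Customer) ⋈ Product (natural join on pid): {(Ivy, 13, 31, Argo, 27, 5, law), (Ivy, 13, 31, Argo, 27, 9, p2), (Ivy, 13, 31, Delta, 2, 5, law), (Ivy, 13, 31, Delta, 2, 9, p2), (Ivy, 28, 38, Argo, 27, 23, law), (Ivy, 28, 38, Delta, 2, 23, law), (Ivy, 3, 38, Argo, 27, 23, law), (Ivy, 3, 38, Delta, 2, 23, law), (Uma, 1, 14, Alpha, 20, 18, fin), (Uma, 1, 14, Alpha, 20, 33, law), (Uma, 1, 14, Alpha, 20, 6, cs), (Uma, 1, 14, Alpha, 20, 6, mkt), (Uma, 1, 14, Omega, 10, 18, fin), (Uma, 1, 14, Omega, 10, 33, law), (Uma, 1, 14, Omega, 10, 6, cs), (Uma, 1, 14, Omega, 10, 6, mkt), (Uma, 1, 14, Vega, 36, 18, fin), (Uma, 1, 14, Vega, 36, 33, law), (Uma, 1, 14, Vega, 36, 6, cs), (Uma, 1, 14, Vega, 36, 6, mkt), (Uma, 35, 31, Alpha, 20, 5, law), (Uma, 35, 31, Alpha, 20, 9, p2), (Uma, 35, 31, Omega, 10, 5, law), (Uma, 35, 31, Omega, 10, 9, p2), (Uma, 35, 31, Vega, 36, 5, law), (Uma, 35, 31, Vega, 36, 9, p2)}
Projecting to cname, price (21 duplicate(s) eliminated): {(Ivy, 13), (Ivy, 28), (Ivy, 3), (Uma, 1), (Uma, 35)}

{(Ivy, 13), (Ivy, 28), (Ivy, 3), (Uma, 1), (Uma, 35)}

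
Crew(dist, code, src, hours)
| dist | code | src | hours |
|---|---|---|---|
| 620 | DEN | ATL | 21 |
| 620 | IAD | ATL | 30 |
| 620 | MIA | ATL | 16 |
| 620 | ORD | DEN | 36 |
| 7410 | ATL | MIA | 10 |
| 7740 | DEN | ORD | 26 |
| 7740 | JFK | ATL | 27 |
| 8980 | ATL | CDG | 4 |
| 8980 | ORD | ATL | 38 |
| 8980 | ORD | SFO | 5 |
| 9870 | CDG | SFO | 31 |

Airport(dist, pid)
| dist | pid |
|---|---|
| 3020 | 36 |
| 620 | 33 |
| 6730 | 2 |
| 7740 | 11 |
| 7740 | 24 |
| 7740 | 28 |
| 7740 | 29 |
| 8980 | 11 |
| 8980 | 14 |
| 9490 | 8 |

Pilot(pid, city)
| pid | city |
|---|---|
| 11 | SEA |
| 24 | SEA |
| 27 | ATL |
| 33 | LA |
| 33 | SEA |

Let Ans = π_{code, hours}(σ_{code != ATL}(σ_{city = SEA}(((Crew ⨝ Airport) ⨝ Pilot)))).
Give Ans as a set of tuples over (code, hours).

{(DEN, 21), (DEN, 26), (IAD, 30), (JFK, 27), (MIA, 16), (ORD, 36), (ORD, 38), (ORD, 5)}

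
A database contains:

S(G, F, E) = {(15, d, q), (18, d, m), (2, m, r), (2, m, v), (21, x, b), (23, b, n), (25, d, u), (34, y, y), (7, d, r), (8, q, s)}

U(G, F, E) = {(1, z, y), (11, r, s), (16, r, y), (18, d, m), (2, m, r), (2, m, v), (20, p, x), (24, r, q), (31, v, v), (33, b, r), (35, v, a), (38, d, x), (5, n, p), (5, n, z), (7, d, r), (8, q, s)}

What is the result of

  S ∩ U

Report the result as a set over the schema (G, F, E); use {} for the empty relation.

{(18, d, m), (2, m, r), (2, m, v), (7, d, r), (8, q, s)}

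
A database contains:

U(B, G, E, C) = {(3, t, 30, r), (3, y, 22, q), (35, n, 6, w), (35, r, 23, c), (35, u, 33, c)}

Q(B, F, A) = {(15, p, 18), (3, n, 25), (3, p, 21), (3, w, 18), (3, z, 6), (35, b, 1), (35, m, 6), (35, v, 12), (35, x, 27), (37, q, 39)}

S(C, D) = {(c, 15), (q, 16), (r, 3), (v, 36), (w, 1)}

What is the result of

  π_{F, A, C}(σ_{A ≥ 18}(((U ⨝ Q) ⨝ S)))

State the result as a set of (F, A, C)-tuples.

{(n, 25, q), (n, 25, r), (p, 21, q), (p, 21, r), (w, 18, q), (w, 18, r), (x, 27, c), (x, 27, w)}

Natural join on B: {(3, t, 30, r, n, 25), (3, t, 30, r, p, 21), (3, t, 30, r, w, 18), (3, t, 30, r, z, 6), (3, y, 22, q, n, 25), (3, y, 22, q, p, 21), (3, y, 22, q, w, 18), (3, y, 22, q, z, 6), (35, n, 6, w, b, 1), (35, n, 6, w, m, 6), (35, n, 6, w, v, 12), (35, n, 6, w, x, 27), (35, r, 23, c, b, 1), (35, r, 23, c, m, 6), (35, r, 23, c, v, 12), (35, r, 23, c, x, 27), (35, u, 33, c, b, 1), (35, u, 33, c, m, 6), (35, u, 33, c, v, 12), (35, u, 33, c, x, 27)}
Natural join on C: {(3, t, 30, r, n, 25, 3), (3, t, 30, r, p, 21, 3), (3, t, 30, r, w, 18, 3), (3, t, 30, r, z, 6, 3), (3, y, 22, q, n, 25, 16), (3, y, 22, q, p, 21, 16), (3, y, 22, q, w, 18, 16), (3, y, 22, q, z, 6, 16), (35, n, 6, w, b, 1, 1), (35, n, 6, w, m, 6, 1), (35, n, 6, w, v, 12, 1), (35, n, 6, w, x, 27, 1), (35, r, 23, c, b, 1, 15), (35, r, 23, c, m, 6, 15), (35, r, 23, c, v, 12, 15), (35, r, 23, c, x, 27, 15), (35, u, 33, c, b, 1, 15), (35, u, 33, c, m, 6, 15), (35, u, 33, c, v, 12, 15), (35, u, 33, c, x, 27, 15)}
σ[A ≥ 18]: keep tuples satisfying A ≥ 18 → {(3, t, 30, r, n, 25, 3), (3, t, 30, r, p, 21, 3), (3, t, 30, r, w, 18, 3), (3, y, 22, q, n, 25, 16), (3, y, 22, q, p, 21, 16), (3, y, 22, q, w, 18, 16), (35, n, 6, w, x, 27, 1), (35, r, 23, c, x, 27, 15), (35, u, 33, c, x, 27, 15)}
π_{F, A, C} gives {(n, 25, q), (n, 25, r), (p, 21, q), (p, 21, r), (w, 18, q), (w, 18, r), (x, 27, c), (x, 27, w)} (1 duplicate(s) eliminated).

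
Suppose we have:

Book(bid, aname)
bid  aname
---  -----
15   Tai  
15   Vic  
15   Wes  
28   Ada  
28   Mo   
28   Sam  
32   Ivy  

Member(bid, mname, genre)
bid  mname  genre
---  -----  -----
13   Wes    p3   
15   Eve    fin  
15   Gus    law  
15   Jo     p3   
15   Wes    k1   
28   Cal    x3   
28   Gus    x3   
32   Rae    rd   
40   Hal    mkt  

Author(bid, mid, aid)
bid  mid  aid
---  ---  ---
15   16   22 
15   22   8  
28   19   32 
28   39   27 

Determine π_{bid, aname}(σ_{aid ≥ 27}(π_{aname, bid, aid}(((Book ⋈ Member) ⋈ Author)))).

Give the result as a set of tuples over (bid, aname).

{(28, Ada), (28, Mo), (28, Sam)}

Book ⋈ Member (natural join on bid): {(15, Tai, Eve, fin), (15, Tai, Gus, law), (15, Tai, Jo, p3), (15, Tai, Wes, k1), (15, Vic, Eve, fin), (15, Vic, Gus, law), (15, Vic, Jo, p3), (15, Vic, Wes, k1), (15, Wes, Eve, fin), (15, Wes, Gus, law), (15, Wes, Jo, p3), (15, Wes, Wes, k1), (28, Ada, Cal, x3), (28, Ada, Gus, x3), (28, Mo, Cal, x3), (28, Mo, Gus, x3), (28, Sam, Cal, x3), (28, Sam, Gus, x3), (32, Ivy, Rae, rd)}
(Book ⋈ Member) ⋈ Author (natural join on bid): {(15, Tai, Eve, fin, 16, 22), (15, Tai, Eve, fin, 22, 8), (15, Tai, Gus, law, 16, 22), (15, Tai, Gus, law, 22, 8), (15, Tai, Jo, p3, 16, 22), (15, Tai, Jo, p3, 22, 8), (15, Tai, Wes, k1, 16, 22), (15, Tai, Wes, k1, 22, 8), (15, Vic, Eve, fin, 16, 22), (15, Vic, Eve, fin, 22, 8), (15, Vic, Gus, law, 16, 22), (15, Vic, Gus, law, 22, 8), (15, Vic, Jo, p3, 16, 22), (15, Vic, Jo, p3, 22, 8), (15, Vic, Wes, k1, 16, 22), (15, Vic, Wes, k1, 22, 8), (15, Wes, Eve, fin, 16, 22), (15, Wes, Eve, fin, 22, 8), (15, Wes, Gus, law, 16, 22), (15, Wes, Gus, law, 22, 8), (15, Wes, Jo, p3, 16, 22), (15, Wes, Jo, p3, 22, 8), (15, Wes, Wes, k1, 16, 22), (15, Wes, Wes, k1, 22, 8), (28, Ada, Cal, x3, 19, 32), (28, Ada, Cal, x3, 39, 27), (28, Ada, Gus, x3, 19, 32), (28, Ada, Gus, x3, 39, 27), (28, Mo, Cal, x3, 19, 32), (28, Mo, Cal, x3, 39, 27), (28, Mo, Gus, x3, 19, 32), (28, Mo, Gus, x3, 39, 27), (28, Sam, Cal, x3, 19, 32), (28, Sam, Cal, x3, 39, 27), (28, Sam, Gus, x3, 19, 32), (28, Sam, Gus, x3, 39, 27)}
π_{aname, bid, aid} gives {(Ada, 28, 27), (Ada, 28, 32), (Mo, 28, 27), (Mo, 28, 32), (Sam, 28, 27), (Sam, 28, 32), (Tai, 15, 22), (Tai, 15, 8), (Vic, 15, 22), (Vic, 15, 8), (Wes, 15, 22), (Wes, 15, 8)} (24 duplicate(s) eliminated).
σ[aid ≥ 27]: keep tuples satisfying aid ≥ 27 → {(Ada, 28, 27), (Ada, 28, 32), (Mo, 28, 27), (Mo, 28, 32), (Sam, 28, 27), (Sam, 28, 32)}
π_{bid, aname} gives {(28, Ada), (28, Mo), (28, Sam)} (3 duplicate(s) eliminated).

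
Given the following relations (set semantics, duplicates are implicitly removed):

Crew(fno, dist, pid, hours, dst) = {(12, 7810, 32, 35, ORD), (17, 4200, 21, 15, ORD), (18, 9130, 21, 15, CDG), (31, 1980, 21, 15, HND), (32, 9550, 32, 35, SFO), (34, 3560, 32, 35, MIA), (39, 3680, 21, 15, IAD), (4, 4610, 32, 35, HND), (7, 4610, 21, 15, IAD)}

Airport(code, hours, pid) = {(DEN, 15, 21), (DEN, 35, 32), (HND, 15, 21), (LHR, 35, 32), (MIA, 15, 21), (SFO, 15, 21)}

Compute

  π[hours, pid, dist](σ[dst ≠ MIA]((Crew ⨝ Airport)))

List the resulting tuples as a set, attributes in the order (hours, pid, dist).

Natural join on pid, hours: {(12, 7810, 32, 35, ORD, DEN), (12, 7810, 32, 35, ORD, LHR), (17, 4200, 21, 15, ORD, DEN), (17, 4200, 21, 15, ORD, HND), (17, 4200, 21, 15, ORD, MIA), (17, 4200, 21, 15, ORD, SFO), (18, 9130, 21, 15, CDG, DEN), (18, 9130, 21, 15, CDG, HND), (18, 9130, 21, 15, CDG, MIA), (18, 9130, 21, 15, CDG, SFO), (31, 1980, 21, 15, HND, DEN), (31, 1980, 21, 15, HND, HND), (31, 1980, 21, 15, HND, MIA), (31, 1980, 21, 15, HND, SFO), (32, 9550, 32, 35, SFO, DEN), (32, 9550, 32, 35, SFO, LHR), (34, 3560, 32, 35, MIA, DEN), (34, 3560, 32, 35, MIA, LHR), (39, 3680, 21, 15, IAD, DEN), (39, 3680, 21, 15, IAD, HND), (39, 3680, 21, 15, IAD, MIA), (39, 3680, 21, 15, IAD, SFO), (4, 4610, 32, 35, HND, DEN), (4, 4610, 32, 35, HND, LHR), (7, 4610, 21, 15, IAD, DEN), (7, 4610, 21, 15, IAD, HND), (7, 4610, 21, 15, IAD, MIA), (7, 4610, 21, 15, IAD, SFO)}
σ[dst ≠ MIA]: keep tuples satisfying dst ≠ MIA → {(12, 7810, 32, 35, ORD, DEN), (12, 7810, 32, 35, ORD, LHR), (17, 4200, 21, 15, ORD, DEN), (17, 4200, 21, 15, ORD, HND), (17, 4200, 21, 15, ORD, MIA), (17, 4200, 21, 15, ORD, SFO), (18, 9130, 21, 15, CDG, DEN), (18, 9130, 21, 15, CDG, HND), (18, 9130, 21, 15, CDG, MIA), (18, 9130, 21, 15, CDG, SFO), (31, 1980, 21, 15, HND, DEN), (31, 1980, 21, 15, HND, HND), (31, 1980, 21, 15, HND, MIA), (31, 1980, 21, 15, HND, SFO), (32, 9550, 32, 35, SFO, DEN), (32, 9550, 32, 35, SFO, LHR), (39, 3680, 21, 15, IAD, DEN), (39, 3680, 21, 15, IAD, HND), (39, 3680, 21, 15, IAD, MIA), (39, 3680, 21, 15, IAD, SFO), (4, 4610, 32, 35, HND, DEN), (4, 4610, 32, 35, HND, LHR), (7, 4610, 21, 15, IAD, DEN), (7, 4610, 21, 15, IAD, HND), (7, 4610, 21, 15, IAD, MIA), (7, 4610, 21, 15, IAD, SFO)}
Keep only column(s) hours, pid, dist (18 duplicate(s) eliminated): {(15, 21, 1980), (15, 21, 3680), (15, 21, 4200), (15, 21, 4610), (15, 21, 9130), (35, 32, 4610), (35, 32, 7810), (35, 32, 9550)}

{(15, 21, 1980), (15, 21, 3680), (15, 21, 4200), (15, 21, 4610), (15, 21, 9130), (35, 32, 4610), (35, 32, 7810), (35, 32, 9550)}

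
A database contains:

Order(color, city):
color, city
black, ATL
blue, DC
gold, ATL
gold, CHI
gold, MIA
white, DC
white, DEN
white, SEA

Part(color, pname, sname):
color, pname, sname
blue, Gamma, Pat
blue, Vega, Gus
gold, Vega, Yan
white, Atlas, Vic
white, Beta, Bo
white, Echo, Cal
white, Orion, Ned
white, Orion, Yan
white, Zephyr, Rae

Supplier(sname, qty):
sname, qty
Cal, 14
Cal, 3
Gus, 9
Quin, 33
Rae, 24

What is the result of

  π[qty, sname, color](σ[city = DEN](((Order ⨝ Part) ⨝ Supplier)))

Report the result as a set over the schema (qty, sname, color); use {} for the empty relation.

{(14, Cal, white), (24, Rae, white), (3, Cal, white)}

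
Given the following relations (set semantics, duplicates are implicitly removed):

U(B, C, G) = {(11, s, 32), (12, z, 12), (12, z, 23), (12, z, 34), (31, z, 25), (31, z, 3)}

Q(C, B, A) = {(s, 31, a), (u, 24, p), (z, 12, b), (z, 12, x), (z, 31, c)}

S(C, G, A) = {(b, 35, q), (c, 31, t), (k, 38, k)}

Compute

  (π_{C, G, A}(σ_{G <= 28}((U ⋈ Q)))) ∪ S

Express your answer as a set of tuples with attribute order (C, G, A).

U ⋈ Q (natural join on B, C): {(12, z, 12, b), (12, z, 12, x), (12, z, 23, b), (12, z, 23, x), (12, z, 34, b), (12, z, 34, x), (31, z, 25, c), (31, z, 3, c)}
Filtering on G <= 28 leaves {(12, z, 12, b), (12, z, 12, x), (12, z, 23, b), (12, z, 23, x), (31, z, 25, c), (31, z, 3, c)}.
Keep only column(s) C, G, A: {(z, 12, b), (z, 12, x), (z, 23, b), (z, 23, x), (z, 25, c), (z, 3, c)}
Set union of the two operands is {(b, 35, q), (c, 31, t), (k, 38, k), (z, 12, b), (z, 12, x), (z, 23, b), (z, 23, x), (z, 25, c), (z, 3, c)}.

{(b, 35, q), (c, 31, t), (k, 38, k), (z, 12, b), (z, 12, x), (z, 23, b), (z, 23, x), (z, 25, c), (z, 3, c)}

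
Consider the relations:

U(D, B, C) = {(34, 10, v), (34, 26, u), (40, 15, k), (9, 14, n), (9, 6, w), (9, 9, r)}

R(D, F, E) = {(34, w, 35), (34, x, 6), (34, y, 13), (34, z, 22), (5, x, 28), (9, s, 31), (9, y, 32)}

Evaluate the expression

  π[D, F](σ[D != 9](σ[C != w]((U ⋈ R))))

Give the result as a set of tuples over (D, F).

Joining U and R on D yields {(34, 10, v, w, 35), (34, 10, v, x, 6), (34, 10, v, y, 13), (34, 10, v, z, 22), (34, 26, u, w, 35), (34, 26, u, x, 6), (34, 26, u, y, 13), (34, 26, u, z, 22), (9, 14, n, s, 31), (9, 14, n, y, 32), (9, 6, w, s, 31), (9, 6, w, y, 32), (9, 9, r, s, 31), (9, 9, r, y, 32)}.
Selection C != w: {(34, 10, v, w, 35), (34, 10, v, x, 6), (34, 10, v, y, 13), (34, 10, v, z, 22), (34, 26, u, w, 35), (34, 26, u, x, 6), (34, 26, u, y, 13), (34, 26, u, z, 22), (9, 14, n, s, 31), (9, 14, n, y, 32), (9, 9, r, s, 31), (9, 9, r, y, 32)}
Selection D != 9: {(34, 10, v, w, 35), (34, 10, v, x, 6), (34, 10, v, y, 13), (34, 10, v, z, 22), (34, 26, u, w, 35), (34, 26, u, x, 6), (34, 26, u, y, 13), (34, 26, u, z, 22)}
Projecting to D, F (4 duplicate(s) eliminated): {(34, w), (34, x), (34, y), (34, z)}

{(34, w), (34, x), (34, y), (34, z)}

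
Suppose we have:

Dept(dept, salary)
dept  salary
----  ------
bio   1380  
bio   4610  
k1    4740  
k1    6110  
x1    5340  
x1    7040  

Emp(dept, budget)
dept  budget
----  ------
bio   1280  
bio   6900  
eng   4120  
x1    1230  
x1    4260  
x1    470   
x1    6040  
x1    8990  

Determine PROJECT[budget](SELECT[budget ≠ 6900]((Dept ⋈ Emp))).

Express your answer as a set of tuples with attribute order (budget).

{1230, 1280, 4260, 470, 6040, 8990}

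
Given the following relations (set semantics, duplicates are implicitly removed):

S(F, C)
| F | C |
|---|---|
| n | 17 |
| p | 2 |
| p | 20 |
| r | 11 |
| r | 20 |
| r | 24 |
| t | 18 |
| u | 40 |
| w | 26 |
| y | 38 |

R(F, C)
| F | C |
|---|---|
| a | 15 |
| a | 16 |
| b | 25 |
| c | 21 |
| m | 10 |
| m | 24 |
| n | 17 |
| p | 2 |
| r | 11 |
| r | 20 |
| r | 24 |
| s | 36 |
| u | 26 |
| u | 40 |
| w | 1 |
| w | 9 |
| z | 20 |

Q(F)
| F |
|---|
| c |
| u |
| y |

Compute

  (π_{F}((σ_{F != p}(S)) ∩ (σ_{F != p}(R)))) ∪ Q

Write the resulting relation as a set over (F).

Apply σ_{F != p}; surviving tuples: {(n, 17), (r, 11), (r, 20), (r, 24), (t, 18), (u, 40), (w, 26), (y, 38)}
Apply σ_{F != p}; surviving tuples: {(a, 15), (a, 16), (b, 25), (c, 21), (m, 10), (m, 24), (n, 17), (r, 11), (r, 20), (r, 24), (s, 36), (u, 26), (u, 40), (w, 1), (w, 9), (z, 20)}
Intersection: {(n, 17), (r, 11), (r, 20), (r, 24), (t, 18), (u, 40), (w, 26), (y, 38)} with {(a, 15), (a, 16), (b, 25), (c, 21), (m, 10), (m, 24), (n, 17), (r, 11), (r, 20), (r, 24), (s, 36), (u, 26), (u, 40), (w, 1), (w, 9), (z, 20)} → {(n, 17), (r, 11), (r, 20), (r, 24), (u, 40)}
π_{F} gives {n, r, u} (2 duplicate(s) eliminated).
Union: {n, r, u} with {c, u, y} → {c, n, r, u, y}

{c, n, r, u, y}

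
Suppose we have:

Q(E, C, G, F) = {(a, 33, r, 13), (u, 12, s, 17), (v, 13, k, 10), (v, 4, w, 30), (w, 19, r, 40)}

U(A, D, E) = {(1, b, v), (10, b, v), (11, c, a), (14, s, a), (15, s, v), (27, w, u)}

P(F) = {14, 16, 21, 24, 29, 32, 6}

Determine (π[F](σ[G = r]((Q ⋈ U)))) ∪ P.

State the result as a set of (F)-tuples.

Natural join on E: {(a, 33, r, 13, 11, c), (a, 33, r, 13, 14, s), (u, 12, s, 17, 27, w), (v, 13, k, 10, 1, b), (v, 13, k, 10, 10, b), (v, 13, k, 10, 15, s), (v, 4, w, 30, 1, b), (v, 4, w, 30, 10, b), (v, 4, w, 30, 15, s)}
σ[G = r]: keep tuples satisfying G = r → {(a, 33, r, 13, 11, c), (a, 33, r, 13, 14, s)}
Keep only column(s) F (1 duplicate(s) eliminated): {13}
Taking the union: {13, 14, 16, 21, 24, 29, 32, 6}

{13, 14, 16, 21, 24, 29, 32, 6}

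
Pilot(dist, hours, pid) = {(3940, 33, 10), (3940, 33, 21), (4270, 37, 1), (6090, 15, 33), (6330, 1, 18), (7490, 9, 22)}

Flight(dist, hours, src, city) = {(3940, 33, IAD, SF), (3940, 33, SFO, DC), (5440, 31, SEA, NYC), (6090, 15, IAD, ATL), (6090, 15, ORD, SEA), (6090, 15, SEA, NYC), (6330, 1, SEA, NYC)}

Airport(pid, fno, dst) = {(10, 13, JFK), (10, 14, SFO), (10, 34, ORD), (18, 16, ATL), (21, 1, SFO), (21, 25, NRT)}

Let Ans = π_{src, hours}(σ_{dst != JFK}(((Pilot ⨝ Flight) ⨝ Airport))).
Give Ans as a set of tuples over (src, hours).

Natural join on dist, hours: {(3940, 33, 10, IAD, SF), (3940, 33, 10, SFO, DC), (3940, 33, 21, IAD, SF), (3940, 33, 21, SFO, DC), (6090, 15, 33, IAD, ATL), (6090, 15, 33, ORD, SEA), (6090, 15, 33, SEA, NYC), (6330, 1, 18, SEA, NYC)}
Natural join on pid: {(3940, 33, 10, IAD, SF, 13, JFK), (3940, 33, 10, IAD, SF, 14, SFO), (3940, 33, 10, IAD, SF, 34, ORD), (3940, 33, 10, SFO, DC, 13, JFK), (3940, 33, 10, SFO, DC, 14, SFO), (3940, 33, 10, SFO, DC, 34, ORD), (3940, 33, 21, IAD, SF, 1, SFO), (3940, 33, 21, IAD, SF, 25, NRT), (3940, 33, 21, SFO, DC, 1, SFO), (3940, 33, 21, SFO, DC, 25, NRT), (6330, 1, 18, SEA, NYC, 16, ATL)}
Selection dst != JFK: {(3940, 33, 10, IAD, SF, 14, SFO), (3940, 33, 10, IAD, SF, 34, ORD), (3940, 33, 10, SFO, DC, 14, SFO), (3940, 33, 10, SFO, DC, 34, ORD), (3940, 33, 21, IAD, SF, 1, SFO), (3940, 33, 21, IAD, SF, 25, NRT), (3940, 33, 21, SFO, DC, 1, SFO), (3940, 33, 21, SFO, DC, 25, NRT), (6330, 1, 18, SEA, NYC, 16, ATL)}
Keep only column(s) src, hours (6 duplicate(s) eliminated): {(IAD, 33), (SEA, 1), (SFO, 33)}

{(IAD, 33), (SEA, 1), (SFO, 33)}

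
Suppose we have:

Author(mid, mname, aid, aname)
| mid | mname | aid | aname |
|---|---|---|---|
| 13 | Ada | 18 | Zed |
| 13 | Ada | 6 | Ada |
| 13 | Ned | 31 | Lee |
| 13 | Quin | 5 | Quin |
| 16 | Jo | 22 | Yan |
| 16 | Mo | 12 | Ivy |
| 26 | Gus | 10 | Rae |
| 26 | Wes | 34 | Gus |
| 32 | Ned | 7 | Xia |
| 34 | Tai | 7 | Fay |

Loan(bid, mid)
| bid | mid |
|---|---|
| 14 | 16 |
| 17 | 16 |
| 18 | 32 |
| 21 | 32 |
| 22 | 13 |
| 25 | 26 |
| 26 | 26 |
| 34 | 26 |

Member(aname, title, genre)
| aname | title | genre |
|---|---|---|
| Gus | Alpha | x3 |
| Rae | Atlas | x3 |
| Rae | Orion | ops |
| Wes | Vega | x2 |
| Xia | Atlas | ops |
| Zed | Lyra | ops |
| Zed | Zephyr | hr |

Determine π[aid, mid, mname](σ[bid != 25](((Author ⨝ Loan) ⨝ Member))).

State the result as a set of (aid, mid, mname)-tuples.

{(10, 26, Gus), (18, 13, Ada), (34, 26, Wes), (7, 32, Ned)}

Joining Author and Loan on mid yields {(13, Ada, 18, Zed, 22), (13, Ada, 6, Ada, 22), (13, Ned, 31, Lee, 22), (13, Quin, 5, Quin, 22), (16, Jo, 22, Yan, 14), (16, Jo, 22, Yan, 17), (16, Mo, 12, Ivy, 14), (16, Mo, 12, Ivy, 17), (26, Gus, 10, Rae, 25), (26, Gus, 10, Rae, 26), (26, Gus, 10, Rae, 34), (26, Wes, 34, Gus, 25), (26, Wes, 34, Gus, 26), (26, Wes, 34, Gus, 34), (32, Ned, 7, Xia, 18), (32, Ned, 7, Xia, 21)}.
Joining (Author ⨝ Loan) and Member on aname yields {(13, Ada, 18, Zed, 22, Lyra, ops), (13, Ada, 18, Zed, 22, Zephyr, hr), (26, Gus, 10, Rae, 25, Atlas, x3), (26, Gus, 10, Rae, 25, Orion, ops), (26, Gus, 10, Rae, 26, Atlas, x3), (26, Gus, 10, Rae, 26, Orion, ops), (26, Gus, 10, Rae, 34, Atlas, x3), (26, Gus, 10, Rae, 34, Orion, ops), (26, Wes, 34, Gus, 25, Alpha, x3), (26, Wes, 34, Gus, 26, Alpha, x3), (26, Wes, 34, Gus, 34, Alpha, x3), (32, Ned, 7, Xia, 18, Atlas, ops), (32, Ned, 7, Xia, 21, Atlas, ops)}.
Filtering on bid != 25 leaves {(13, Ada, 18, Zed, 22, Lyra, ops), (13, Ada, 18, Zed, 22, Zephyr, hr), (26, Gus, 10, Rae, 26, Atlas, x3), (26, Gus, 10, Rae, 26, Orion, ops), (26, Gus, 10, Rae, 34, Atlas, x3), (26, Gus, 10, Rae, 34, Orion, ops), (26, Wes, 34, Gus, 26, Alpha, x3), (26, Wes, 34, Gus, 34, Alpha, x3), (32, Ned, 7, Xia, 18, Atlas, ops), (32, Ned, 7, Xia, 21, Atlas, ops)}.
π_{aid, mid, mname} gives {(10, 26, Gus), (18, 13, Ada), (34, 26, Wes), (7, 32, Ned)} (6 duplicate(s) eliminated).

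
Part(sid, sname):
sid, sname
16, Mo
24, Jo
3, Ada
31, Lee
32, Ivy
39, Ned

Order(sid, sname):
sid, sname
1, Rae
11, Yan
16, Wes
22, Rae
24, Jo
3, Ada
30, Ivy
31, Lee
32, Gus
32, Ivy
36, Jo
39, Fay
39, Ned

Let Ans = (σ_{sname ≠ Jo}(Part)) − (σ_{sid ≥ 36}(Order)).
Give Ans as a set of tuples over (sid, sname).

σ[sname ≠ Jo]: keep tuples satisfying sname ≠ Jo → {(16, Mo), (3, Ada), (31, Lee), (32, Ivy), (39, Ned)}
σ[sid ≥ 36]: keep tuples satisfying sid ≥ 36 → {(36, Jo), (39, Fay), (39, Ned)}
Set difference of the two operands is {(16, Mo), (3, Ada), (31, Lee), (32, Ivy)}.

{(16, Mo), (3, Ada), (31, Lee), (32, Ivy)}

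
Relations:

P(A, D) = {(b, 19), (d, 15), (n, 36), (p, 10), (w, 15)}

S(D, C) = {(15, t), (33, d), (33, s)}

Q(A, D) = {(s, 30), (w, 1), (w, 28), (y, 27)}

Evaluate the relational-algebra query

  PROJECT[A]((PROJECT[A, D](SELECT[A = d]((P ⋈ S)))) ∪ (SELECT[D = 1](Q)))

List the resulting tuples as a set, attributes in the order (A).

Natural join on D: {(d, 15, t), (w, 15, t)}
Filtering on A = d leaves {(d, 15, t)}.
π_{A, D} gives {(d, 15)}.
Filtering on D = 1 leaves {(w, 1)}.
Set union of the two operands is {(d, 15), (w, 1)}.
π_{A} gives {d, w}.

{d, w}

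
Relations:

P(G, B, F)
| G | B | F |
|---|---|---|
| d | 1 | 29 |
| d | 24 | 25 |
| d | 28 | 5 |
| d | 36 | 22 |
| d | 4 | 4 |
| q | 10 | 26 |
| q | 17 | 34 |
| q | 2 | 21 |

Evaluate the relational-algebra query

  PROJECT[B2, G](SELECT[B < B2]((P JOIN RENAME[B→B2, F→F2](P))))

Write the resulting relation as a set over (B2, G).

ρ[B→B2, F→F2]: schema becomes (G, B2, F2); tuples unchanged.
Joining P and RENAME[B→B2, F→F2](P) on G yields {(d, 1, 29, 1, 29), (d, 1, 29, 24, 25), (d, 1, 29, 28, 5), (d, 1, 29, 36, 22), (d, 1, 29, 4, 4), (d, 24, 25, 1, 29), (d, 24, 25, 24, 25), (d, 24, 25, 28, 5), (d, 24, 25, 36, 22), (d, 24, 25, 4, 4), (d, 28, 5, 1, 29), (d, 28, 5, 24, 25), (d, 28, 5, 28, 5), (d, 28, 5, 36, 22), (d, 28, 5, 4, 4), (d, 36, 22, 1, 29), (d, 36, 22, 24, 25), (d, 36, 22, 28, 5), (d, 36, 22, 36, 22), (d, 36, 22, 4, 4), (d, 4, 4, 1, 29), (d, 4, 4, 24, 25), (d, 4, 4, 28, 5), (d, 4, 4, 36, 22), (d, 4, 4, 4, 4), (q, 10, 26, 10, 26), (q, 10, 26, 17, 34), (q, 10, 26, 2, 21), (q, 17, 34, 10, 26), (q, 17, 34, 17, 34), (q, 17, 34, 2, 21), (q, 2, 21, 10, 26), (q, 2, 21, 17, 34), (q, 2, 21, 2, 21)}.
σ[B < B2]: keep tuples satisfying B < B2 → {(d, 1, 29, 24, 25), (d, 1, 29, 28, 5), (d, 1, 29, 36, 22), (d, 1, 29, 4, 4), (d, 24, 25, 28, 5), (d, 24, 25, 36, 22), (d, 28, 5, 36, 22), (d, 4, 4, 24, 25), (d, 4, 4, 28, 5), (d, 4, 4, 36, 22), (q, 10, 26, 17, 34), (q, 2, 21, 10, 26), (q, 2, 21, 17, 34)}
Keep only column(s) B2, G (7 duplicate(s) eliminated): {(10, q), (17, q), (24, d), (28, d), (36, d), (4, d)}

{(10, q), (17, q), (24, d), (28, d), (36, d), (4, d)}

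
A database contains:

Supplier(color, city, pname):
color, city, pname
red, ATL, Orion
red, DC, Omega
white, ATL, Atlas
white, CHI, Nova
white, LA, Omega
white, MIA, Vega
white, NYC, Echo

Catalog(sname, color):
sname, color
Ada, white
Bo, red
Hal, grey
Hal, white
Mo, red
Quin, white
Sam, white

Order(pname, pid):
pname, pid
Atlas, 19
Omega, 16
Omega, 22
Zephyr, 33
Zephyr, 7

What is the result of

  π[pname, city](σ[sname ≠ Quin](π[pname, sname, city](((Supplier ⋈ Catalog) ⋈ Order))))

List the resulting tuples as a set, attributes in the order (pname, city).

Joining Supplier and Catalog on color yields {(red, ATL, Orion, Bo), (red, ATL, Orion, Mo), (red, DC, Omega, Bo), (red, DC, Omega, Mo), (white, ATL, Atlas, Ada), (white, ATL, Atlas, Hal), (white, ATL, Atlas, Quin), (white, ATL, Atlas, Sam), (white, CHI, Nova, Ada), (white, CHI, Nova, Hal), (white, CHI, Nova, Quin), (white, CHI, Nova, Sam), (white, LA, Omega, Ada), (white, LA, Omega, Hal), (white, LA, Omega, Quin), (white, LA, Omega, Sam), (white, MIA, Vega, Ada), (white, MIA, Vega, Hal), (white, MIA, Vega, Quin), (white, MIA, Vega, Sam), (white, NYC, Echo, Ada), (white, NYC, Echo, Hal), (white, NYC, Echo, Quin), (white, NYC, Echo, Sam)}.
Joining (Supplier ⋈ Catalog) and Order on pname yields {(red, DC, Omega, Bo, 16), (red, DC, Omega, Bo, 22), (red, DC, Omega, Mo, 16), (red, DC, Omega, Mo, 22), (white, ATL, Atlas, Ada, 19), (white, ATL, Atlas, Hal, 19), (white, ATL, Atlas, Quin, 19), (white, ATL, Atlas, Sam, 19), (white, LA, Omega, Ada, 16), (white, LA, Omega, Ada, 22), (white, LA, Omega, Hal, 16), (white, LA, Omega, Hal, 22), (white, LA, Omega, Quin, 16), (white, LA, Omega, Quin, 22), (white, LA, Omega, Sam, 16), (white, LA, Omega, Sam, 22)}.
Projecting to pname, sname, city (6 duplicate(s) eliminated): {(Atlas, Ada, ATL), (Atlas, Hal, ATL), (Atlas, Quin, ATL), (Atlas, Sam, ATL), (Omega, Ada, LA), (Omega, Bo, DC), (Omega, Hal, LA), (Omega, Mo, DC), (Omega, Quin, LA), (Omega, Sam, LA)}
σ[sname ≠ Quin]: keep tuples satisfying sname ≠ Quin → {(Atlas, Ada, ATL), (Atlas, Hal, ATL), (Atlas, Sam, ATL), (Omega, Ada, LA), (Omega, Bo, DC), (Omega, Hal, LA), (Omega, Mo, DC), (Omega, Sam, LA)}
Projecting to pname, city (5 duplicate(s) eliminated): {(Atlas, ATL), (Omega, DC), (Omega, LA)}

{(Atlas, ATL), (Omega, DC), (Omega, LA)}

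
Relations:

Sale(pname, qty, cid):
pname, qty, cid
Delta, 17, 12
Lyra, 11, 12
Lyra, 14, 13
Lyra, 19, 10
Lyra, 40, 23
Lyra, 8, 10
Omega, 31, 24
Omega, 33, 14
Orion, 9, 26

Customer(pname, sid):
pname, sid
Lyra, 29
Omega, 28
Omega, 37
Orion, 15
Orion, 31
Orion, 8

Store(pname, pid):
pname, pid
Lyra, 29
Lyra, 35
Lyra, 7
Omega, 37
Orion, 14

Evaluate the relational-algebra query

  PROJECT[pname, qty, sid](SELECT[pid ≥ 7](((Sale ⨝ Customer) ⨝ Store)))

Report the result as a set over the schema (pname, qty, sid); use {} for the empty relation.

{(Lyra, 11, 29), (Lyra, 14, 29), (Lyra, 19, 29), (Lyra, 40, 29), (Lyra, 8, 29), (Omega, 31, 28), (Omega, 31, 37), (Omega, 33, 28), (Omega, 33, 37), (Orion, 9, 15), (Orion, 9, 31), (Orion, 9, 8)}

Joining Sale and Customer on pname yields {(Lyra, 11, 12, 29), (Lyra, 14, 13, 29), (Lyra, 19, 10, 29), (Lyra, 40, 23, 29), (Lyra, 8, 10, 29), (Omega, 31, 24, 28), (Omega, 31, 24, 37), (Omega, 33, 14, 28), (Omega, 33, 14, 37), (Orion, 9, 26, 15), (Orion, 9, 26, 31), (Orion, 9, 26, 8)}.
Joining (Sale ⨝ Customer) and Store on pname yields {(Lyra, 11, 12, 29, 29), (Lyra, 11, 12, 29, 35), (Lyra, 11, 12, 29, 7), (Lyra, 14, 13, 29, 29), (Lyra, 14, 13, 29, 35), (Lyra, 14, 13, 29, 7), (Lyra, 19, 10, 29, 29), (Lyra, 19, 10, 29, 35), (Lyra, 19, 10, 29, 7), (Lyra, 40, 23, 29, 29), (Lyra, 40, 23, 29, 35), (Lyra, 40, 23, 29, 7), (Lyra, 8, 10, 29, 29), (Lyra, 8, 10, 29, 35), (Lyra, 8, 10, 29, 7), (Omega, 31, 24, 28, 37), (Omega, 31, 24, 37, 37), (Omega, 33, 14, 28, 37), (Omega, 33, 14, 37, 37), (Orion, 9, 26, 15, 14), (Orion, 9, 26, 31, 14), (Orion, 9, 26, 8, 14)}.
σ[pid ≥ 7]: keep tuples satisfying pid ≥ 7 → {(Lyra, 11, 12, 29, 29), (Lyra, 11, 12, 29, 35), (Lyra, 11, 12, 29, 7), (Lyra, 14, 13, 29, 29), (Lyra, 14, 13, 29, 35), (Lyra, 14, 13, 29, 7), (Lyra, 19, 10, 29, 29), (Lyra, 19, 10, 29, 35), (Lyra, 19, 10, 29, 7), (Lyra, 40, 23, 29, 29), (Lyra, 40, 23, 29, 35), (Lyra, 40, 23, 29, 7), (Lyra, 8, 10, 29, 29), (Lyra, 8, 10, 29, 35), (Lyra, 8, 10, 29, 7), (Omega, 31, 24, 28, 37), (Omega, 31, 24, 37, 37), (Omega, 33, 14, 28, 37), (Omega, 33, 14, 37, 37), (Orion, 9, 26, 15, 14), (Orion, 9, 26, 31, 14), (Orion, 9, 26, 8, 14)}
Projecting to pname, qty, sid (10 duplicate(s) eliminated): {(Lyra, 11, 29), (Lyra, 14, 29), (Lyra, 19, 29), (Lyra, 40, 29), (Lyra, 8, 29), (Omega, 31, 28), (Omega, 31, 37), (Omega, 33, 28), (Omega, 33, 37), (Orion, 9, 15), (Orion, 9, 31), (Orion, 9, 8)}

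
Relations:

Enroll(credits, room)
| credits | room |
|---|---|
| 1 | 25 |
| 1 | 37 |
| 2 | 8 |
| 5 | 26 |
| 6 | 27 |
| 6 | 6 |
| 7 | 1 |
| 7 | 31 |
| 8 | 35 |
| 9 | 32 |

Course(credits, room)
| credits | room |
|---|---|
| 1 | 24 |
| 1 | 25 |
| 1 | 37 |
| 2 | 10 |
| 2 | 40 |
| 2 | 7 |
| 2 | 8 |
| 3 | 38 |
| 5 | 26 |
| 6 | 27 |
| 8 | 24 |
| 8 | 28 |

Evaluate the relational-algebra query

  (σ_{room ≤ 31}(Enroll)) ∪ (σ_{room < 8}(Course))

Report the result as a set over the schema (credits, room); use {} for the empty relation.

{(1, 25), (2, 7), (2, 8), (5, 26), (6, 27), (6, 6), (7, 1), (7, 31)}

Filtering on room ≤ 31 leaves {(1, 25), (2, 8), (5, 26), (6, 27), (6, 6), (7, 1), (7, 31)}.
Filtering on room < 8 leaves {(2, 7)}.
Taking the union: {(1, 25), (2, 7), (2, 8), (5, 26), (6, 27), (6, 6), (7, 1), (7, 31)}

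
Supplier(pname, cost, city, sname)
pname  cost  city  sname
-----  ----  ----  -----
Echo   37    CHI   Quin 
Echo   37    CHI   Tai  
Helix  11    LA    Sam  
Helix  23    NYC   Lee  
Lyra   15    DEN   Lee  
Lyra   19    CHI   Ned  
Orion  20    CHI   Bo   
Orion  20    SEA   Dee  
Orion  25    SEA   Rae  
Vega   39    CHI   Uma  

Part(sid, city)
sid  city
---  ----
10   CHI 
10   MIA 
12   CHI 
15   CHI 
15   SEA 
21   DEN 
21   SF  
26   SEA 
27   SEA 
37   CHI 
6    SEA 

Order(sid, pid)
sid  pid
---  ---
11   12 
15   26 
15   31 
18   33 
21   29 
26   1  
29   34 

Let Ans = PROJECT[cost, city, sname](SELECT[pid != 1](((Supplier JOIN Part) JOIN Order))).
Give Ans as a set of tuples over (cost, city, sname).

{(15, DEN, Lee), (19, CHI, Ned), (20, CHI, Bo), (20, SEA, Dee), (25, SEA, Rae), (37, CHI, Quin), (37, CHI, Tai), (39, CHI, Uma)}

Supplier ⋈ Part (natural join on city): {(Echo, 37, CHI, Quin, 10), (Echo, 37, CHI, Quin, 12), (Echo, 37, CHI, Quin, 15), (Echo, 37, CHI, Quin, 37), (Echo, 37, CHI, Tai, 10), (Echo, 37, CHI, Tai, 12), (Echo, 37, CHI, Tai, 15), (Echo, 37, CHI, Tai, 37), (Lyra, 15, DEN, Lee, 21), (Lyra, 19, CHI, Ned, 10), (Lyra, 19, CHI, Ned, 12), (Lyra, 19, CHI, Ned, 15), (Lyra, 19, CHI, Ned, 37), (Orion, 20, CHI, Bo, 10), (Orion, 20, CHI, Bo, 12), (Orion, 20, CHI, Bo, 15), (Orion, 20, CHI, Bo, 37), (Orion, 20, SEA, Dee, 15), (Orion, 20, SEA, Dee, 26), (Orion, 20, SEA, Dee, 27), (Orion, 20, SEA, Dee, 6), (Orion, 25, SEA, Rae, 15), (Orion, 25, SEA, Rae, 26), (Orion, 25, SEA, Rae, 27), (Orion, 25, SEA, Rae, 6), (Vega, 39, CHI, Uma, 10), (Vega, 39, CHI, Uma, 12), (Vega, 39, CHI, Uma, 15), (Vega, 39, CHI, Uma, 37)}
(Supplier JOIN Part) ⋈ Order (natural join on sid): {(Echo, 37, CHI, Quin, 15, 26), (Echo, 37, CHI, Quin, 15, 31), (Echo, 37, CHI, Tai, 15, 26), (Echo, 37, CHI, Tai, 15, 31), (Lyra, 15, DEN, Lee, 21, 29), (Lyra, 19, CHI, Ned, 15, 26), (Lyra, 19, CHI, Ned, 15, 31), (Orion, 20, CHI, Bo, 15, 26), (Orion, 20, CHI, Bo, 15, 31), (Orion, 20, SEA, Dee, 15, 26), (Orion, 20, SEA, Dee, 15, 31), (Orion, 20, SEA, Dee, 26, 1), (Orion, 25, SEA, Rae, 15, 26), (Orion, 25, SEA, Rae, 15, 31), (Orion, 25, SEA, Rae, 26, 1), (Vega, 39, CHI, Uma, 15, 26), (Vega, 39, CHI, Uma, 15, 31)}
Apply σ_{pid != 1}; surviving tuples: {(Echo, 37, CHI, Quin, 15, 26), (Echo, 37, CHI, Quin, 15, 31), (Echo, 37, CHI, Tai, 15, 26), (Echo, 37, CHI, Tai, 15, 31), (Lyra, 15, DEN, Lee, 21, 29), (Lyra, 19, CHI, Ned, 15, 26), (Lyra, 19, CHI, Ned, 15, 31), (Orion, 20, CHI, Bo, 15, 26), (Orion, 20, CHI, Bo, 15, 31), (Orion, 20, SEA, Dee, 15, 26), (Orion, 20, SEA, Dee, 15, 31), (Orion, 25, SEA, Rae, 15, 26), (Orion, 25, SEA, Rae, 15, 31), (Vega, 39, CHI, Uma, 15, 26), (Vega, 39, CHI, Uma, 15, 31)}
Projecting to cost, city, sname (7 duplicate(s) eliminated): {(15, DEN, Lee), (19, CHI, Ned), (20, CHI, Bo), (20, SEA, Dee), (25, SEA, Rae), (37, CHI, Quin), (37, CHI, Tai), (39, CHI, Uma)}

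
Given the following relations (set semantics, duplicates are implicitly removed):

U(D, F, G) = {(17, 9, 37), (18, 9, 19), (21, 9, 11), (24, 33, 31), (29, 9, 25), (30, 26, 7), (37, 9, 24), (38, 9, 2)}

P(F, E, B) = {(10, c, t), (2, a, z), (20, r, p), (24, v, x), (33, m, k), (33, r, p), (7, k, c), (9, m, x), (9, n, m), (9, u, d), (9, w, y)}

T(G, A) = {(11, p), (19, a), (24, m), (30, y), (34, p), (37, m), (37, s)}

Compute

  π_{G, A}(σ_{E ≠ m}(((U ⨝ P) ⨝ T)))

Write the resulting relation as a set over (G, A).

Natural join on F: {(17, 9, 37, m, x), (17, 9, 37, n, m), (17, 9, 37, u, d), (17, 9, 37, w, y), (18, 9, 19, m, x), (18, 9, 19, n, m), (18, 9, 19, u, d), (18, 9, 19, w, y), (21, 9, 11, m, x), (21, 9, 11, n, m), (21, 9, 11, u, d), (21, 9, 11, w, y), (24, 33, 31, m, k), (24, 33, 31, r, p), (29, 9, 25, m, x), (29, 9, 25, n, m), (29, 9, 25, u, d), (29, 9, 25, w, y), (37, 9, 24, m, x), (37, 9, 24, n, m), (37, 9, 24, u, d), (37, 9, 24, w, y), (38, 9, 2, m, x), (38, 9, 2, n, m), (38, 9, 2, u, d), (38, 9, 2, w, y)}
Natural join on G: {(17, 9, 37, m, x, m), (17, 9, 37, m, x, s), (17, 9, 37, n, m, m), (17, 9, 37, n, m, s), (17, 9, 37, u, d, m), (17, 9, 37, u, d, s), (17, 9, 37, w, y, m), (17, 9, 37, w, y, s), (18, 9, 19, m, x, a), (18, 9, 19, n, m, a), (18, 9, 19, u, d, a), (18, 9, 19, w, y, a), (21, 9, 11, m, x, p), (21, 9, 11, n, m, p), (21, 9, 11, u, d, p), (21, 9, 11, w, y, p), (37, 9, 24, m, x, m), (37, 9, 24, n, m, m), (37, 9, 24, u, d, m), (37, 9, 24, w, y, m)}
Filtering on E ≠ m leaves {(17, 9, 37, n, m, m), (17, 9, 37, n, m, s), (17, 9, 37, u, d, m), (17, 9, 37, u, d, s), (17, 9, 37, w, y, m), (17, 9, 37, w, y, s), (18, 9, 19, n, m, a), (18, 9, 19, u, d, a), (18, 9, 19, w, y, a), (21, 9, 11, n, m, p), (21, 9, 11, u, d, p), (21, 9, 11, w, y, p), (37, 9, 24, n, m, m), (37, 9, 24, u, d, m), (37, 9, 24, w, y, m)}.
π_{G, A} gives {(11, p), (19, a), (24, m), (37, m), (37, s)} (10 duplicate(s) eliminated).

{(11, p), (19, a), (24, m), (37, m), (37, s)}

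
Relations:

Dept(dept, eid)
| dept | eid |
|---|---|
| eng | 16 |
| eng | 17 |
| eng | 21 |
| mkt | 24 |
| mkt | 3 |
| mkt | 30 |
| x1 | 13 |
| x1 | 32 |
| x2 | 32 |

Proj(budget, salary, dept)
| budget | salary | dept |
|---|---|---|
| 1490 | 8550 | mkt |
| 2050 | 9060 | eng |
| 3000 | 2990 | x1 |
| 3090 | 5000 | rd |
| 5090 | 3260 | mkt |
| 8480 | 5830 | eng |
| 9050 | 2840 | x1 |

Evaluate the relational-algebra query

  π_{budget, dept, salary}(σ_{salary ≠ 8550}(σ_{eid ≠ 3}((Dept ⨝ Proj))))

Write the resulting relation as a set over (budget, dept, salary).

Joining Dept and Proj on dept yields {(eng, 16, 2050, 9060), (eng, 16, 8480, 5830), (eng, 17, 2050, 9060), (eng, 17, 8480, 5830), (eng, 21, 2050, 9060), (eng, 21, 8480, 5830), (mkt, 24, 1490, 8550), (mkt, 24, 5090, 3260), (mkt, 3, 1490, 8550), (mkt, 3, 5090, 3260), (mkt, 30, 1490, 8550), (mkt, 30, 5090, 3260), (x1, 13, 3000, 2990), (x1, 13, 9050, 2840), (x1, 32, 3000, 2990), (x1, 32, 9050, 2840)}.
σ[eid ≠ 3]: keep tuples satisfying eid ≠ 3 → {(eng, 16, 2050, 9060), (eng, 16, 8480, 5830), (eng, 17, 2050, 9060), (eng, 17, 8480, 5830), (eng, 21, 2050, 9060), (eng, 21, 8480, 5830), (mkt, 24, 1490, 8550), (mkt, 24, 5090, 3260), (mkt, 30, 1490, 8550), (mkt, 30, 5090, 3260), (x1, 13, 3000, 2990), (x1, 13, 9050, 2840), (x1, 32, 3000, 2990), (x1, 32, 9050, 2840)}
σ[salary ≠ 8550]: keep tuples satisfying salary ≠ 8550 → {(eng, 16, 2050, 9060), (eng, 16, 8480, 5830), (eng, 17, 2050, 9060), (eng, 17, 8480, 5830), (eng, 21, 2050, 9060), (eng, 21, 8480, 5830), (mkt, 24, 5090, 3260), (mkt, 30, 5090, 3260), (x1, 13, 3000, 2990), (x1, 13, 9050, 2840), (x1, 32, 3000, 2990), (x1, 32, 9050, 2840)}
Keep only column(s) budget, dept, salary (7 duplicate(s) eliminated): {(2050, eng, 9060), (3000, x1, 2990), (5090, mkt, 3260), (8480, eng, 5830), (9050, x1, 2840)}

{(2050, eng, 9060), (3000, x1, 2990), (5090, mkt, 3260), (8480, eng, 5830), (9050, x1, 2840)}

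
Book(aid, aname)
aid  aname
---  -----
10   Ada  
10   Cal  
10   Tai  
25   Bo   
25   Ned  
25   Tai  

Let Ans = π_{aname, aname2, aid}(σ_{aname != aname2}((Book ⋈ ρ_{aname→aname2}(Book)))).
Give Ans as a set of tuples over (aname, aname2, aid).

ρ[aname→aname2]: schema becomes (aid, aname2); tuples unchanged.
Joining Book and ρ_{aname→aname2}(Book) on aid yields {(10, Ada, Ada), (10, Ada, Cal), (10, Ada, Tai), (10, Cal, Ada), (10, Cal, Cal), (10, Cal, Tai), (10, Tai, Ada), (10, Tai, Cal), (10, Tai, Tai), (25, Bo, Bo), (25, Bo, Ned), (25, Bo, Tai), (25, Ned, Bo), (25, Ned, Ned), (25, Ned, Tai), (25, Tai, Bo), (25, Tai, Ned), (25, Tai, Tai)}.
Apply σ_{aname != aname2}; surviving tuples: {(10, Ada, Cal), (10, Ada, Tai), (10, Cal, Ada), (10, Cal, Tai), (10, Tai, Ada), (10, Tai, Cal), (25, Bo, Ned), (25, Bo, Tai), (25, Ned, Bo), (25, Ned, Tai), (25, Tai, Bo), (25, Tai, Ned)}
π[aname, aname2, aid]: project onto (aname, aname2, aid) → {(Ada, Cal, 10), (Ada, Tai, 10), (Bo, Ned, 25), (Bo, Tai, 25), (Cal, Ada, 10), (Cal, Tai, 10), (Ned, Bo, 25), (Ned, Tai, 25), (Tai, Ada, 10), (Tai, Bo, 25), (Tai, Cal, 10), (Tai, Ned, 25)}

{(Ada, Cal, 10), (Ada, Tai, 10), (Bo, Ned, 25), (Bo, Tai, 25), (Cal, Ada, 10), (Cal, Tai, 10), (Ned, Bo, 25), (Ned, Tai, 25), (Tai, Ada, 10), (Tai, Bo, 25), (Tai, Cal, 10), (Tai, Ned, 25)}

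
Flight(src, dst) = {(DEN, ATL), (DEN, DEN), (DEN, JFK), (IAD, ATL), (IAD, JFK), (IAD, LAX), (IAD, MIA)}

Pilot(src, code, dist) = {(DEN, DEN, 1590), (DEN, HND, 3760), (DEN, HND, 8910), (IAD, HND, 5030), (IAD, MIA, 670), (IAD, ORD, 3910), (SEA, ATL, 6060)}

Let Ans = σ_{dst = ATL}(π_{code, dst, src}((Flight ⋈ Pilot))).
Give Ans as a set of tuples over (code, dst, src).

Natural join on src: {(DEN, ATL, DEN, 1590), (DEN, ATL, HND, 3760), (DEN, ATL, HND, 8910), (DEN, DEN, DEN, 1590), (DEN, DEN, HND, 3760), (DEN, DEN, HND, 8910), (DEN, JFK, DEN, 1590), (DEN, JFK, HND, 3760), (DEN, JFK, HND, 8910), (IAD, ATL, HND, 5030), (IAD, ATL, MIA, 670), (IAD, ATL, ORD, 3910), (IAD, JFK, HND, 5030), (IAD, JFK, MIA, 670), (IAD, JFK, ORD, 3910), (IAD, LAX, HND, 5030), (IAD, LAX, MIA, 670), (IAD, LAX, ORD, 3910), (IAD, MIA, HND, 5030), (IAD, MIA, MIA, 670), (IAD, MIA, ORD, 3910)}
π[code, dst, src]: project onto (code, dst, src) (3 duplicate(s) eliminated) → {(DEN, ATL, DEN), (DEN, DEN, DEN), (DEN, JFK, DEN), (HND, ATL, DEN), (HND, ATL, IAD), (HND, DEN, DEN), (HND, JFK, DEN), (HND, JFK, IAD), (HND, LAX, IAD), (HND, MIA, IAD), (MIA, ATL, IAD), (MIA, JFK, IAD), (MIA, LAX, IAD), (MIA, MIA, IAD), (ORD, ATL, IAD), (ORD, JFK, IAD), (ORD, LAX, IAD), (ORD, MIA, IAD)}
σ[dst = ATL]: keep tuples satisfying dst = ATL → {(DEN, ATL, DEN), (HND, ATL, DEN), (HND, ATL, IAD), (MIA, ATL, IAD), (ORD, ATL, IAD)}

{(DEN, ATL, DEN), (HND, ATL, DEN), (HND, ATL, IAD), (MIA, ATL, IAD), (ORD, ATL, IAD)}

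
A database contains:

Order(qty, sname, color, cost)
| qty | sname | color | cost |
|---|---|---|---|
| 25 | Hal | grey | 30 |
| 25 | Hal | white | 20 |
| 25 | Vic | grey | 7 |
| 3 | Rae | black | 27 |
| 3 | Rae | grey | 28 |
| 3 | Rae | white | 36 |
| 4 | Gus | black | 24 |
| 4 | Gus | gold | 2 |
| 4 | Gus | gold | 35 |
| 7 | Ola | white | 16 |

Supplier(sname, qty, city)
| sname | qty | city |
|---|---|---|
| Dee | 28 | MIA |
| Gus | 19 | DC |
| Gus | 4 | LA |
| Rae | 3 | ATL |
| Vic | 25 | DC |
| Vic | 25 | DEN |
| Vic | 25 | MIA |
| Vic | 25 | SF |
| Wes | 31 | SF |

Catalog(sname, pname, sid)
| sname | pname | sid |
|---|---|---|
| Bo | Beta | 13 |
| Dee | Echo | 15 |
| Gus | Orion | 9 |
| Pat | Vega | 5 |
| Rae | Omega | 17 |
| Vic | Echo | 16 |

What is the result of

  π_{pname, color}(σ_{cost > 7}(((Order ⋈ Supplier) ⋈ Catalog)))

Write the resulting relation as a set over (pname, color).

Order ⋈ Supplier (natural join on qty, sname): {(25, Vic, grey, 7, DC), (25, Vic, grey, 7, DEN), (25, Vic, grey, 7, MIA), (25, Vic, grey, 7, SF), (3, Rae, black, 27, ATL), (3, Rae, grey, 28, ATL), (3, Rae, white, 36, ATL), (4, Gus, black, 24, LA), (4, Gus, gold, 2, LA), (4, Gus, gold, 35, LA)}
(Order ⋈ Supplier) ⋈ Catalog (natural join on sname): {(25, Vic, grey, 7, DC, Echo, 16), (25, Vic, grey, 7, DEN, Echo, 16), (25, Vic, grey, 7, MIA, Echo, 16), (25, Vic, grey, 7, SF, Echo, 16), (3, Rae, black, 27, ATL, Omega, 17), (3, Rae, grey, 28, ATL, Omega, 17), (3, Rae, white, 36, ATL, Omega, 17), (4, Gus, black, 24, LA, Orion, 9), (4, Gus, gold, 2, LA, Orion, 9), (4, Gus, gold, 35, LA, Orion, 9)}
σ[cost > 7]: keep tuples satisfying cost > 7 → {(3, Rae, black, 27, ATL, Omega, 17), (3, Rae, grey, 28, ATL, Omega, 17), (3, Rae, white, 36, ATL, Omega, 17), (4, Gus, black, 24, LA, Orion, 9), (4, Gus, gold, 35, LA, Orion, 9)}
π[pname, color]: project onto (pname, color) → {(Omega, black), (Omega, grey), (Omega, white), (Orion, black), (Orion, gold)}

{(Omega, black), (Omega, grey), (Omega, white), (Orion, black), (Orion, gold)}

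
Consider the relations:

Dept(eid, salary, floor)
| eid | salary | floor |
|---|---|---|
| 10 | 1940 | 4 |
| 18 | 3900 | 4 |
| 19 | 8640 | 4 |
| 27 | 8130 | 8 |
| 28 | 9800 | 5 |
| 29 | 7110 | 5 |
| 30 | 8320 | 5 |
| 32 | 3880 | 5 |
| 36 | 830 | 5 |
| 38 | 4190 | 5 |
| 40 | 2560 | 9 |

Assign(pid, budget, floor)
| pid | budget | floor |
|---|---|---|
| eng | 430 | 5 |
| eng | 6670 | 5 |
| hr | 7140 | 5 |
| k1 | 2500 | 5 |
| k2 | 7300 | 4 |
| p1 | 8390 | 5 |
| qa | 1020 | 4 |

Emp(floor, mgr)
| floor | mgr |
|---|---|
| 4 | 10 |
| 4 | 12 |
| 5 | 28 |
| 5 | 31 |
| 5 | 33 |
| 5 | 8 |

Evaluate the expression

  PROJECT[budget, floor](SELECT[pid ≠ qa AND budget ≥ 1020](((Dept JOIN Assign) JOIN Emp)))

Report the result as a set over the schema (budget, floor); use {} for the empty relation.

{(2500, 5), (6670, 5), (7140, 5), (7300, 4), (8390, 5)}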